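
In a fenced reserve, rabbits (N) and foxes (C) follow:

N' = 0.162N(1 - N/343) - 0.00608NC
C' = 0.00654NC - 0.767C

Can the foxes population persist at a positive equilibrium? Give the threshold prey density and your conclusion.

Threshold N = 117; K > 117, so yes, the predator persists.

The predator equation gives dC/dt > 0 only when N > 0.767/0.00654 = 117.
Without the predator, N → K = 343. Since 343 > 117, the predator can invade and persist.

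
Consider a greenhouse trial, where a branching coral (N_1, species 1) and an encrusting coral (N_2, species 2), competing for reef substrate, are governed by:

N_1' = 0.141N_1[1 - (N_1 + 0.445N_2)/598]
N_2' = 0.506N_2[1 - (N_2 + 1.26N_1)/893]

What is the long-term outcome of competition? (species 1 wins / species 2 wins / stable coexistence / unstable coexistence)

stable coexistence

Compare the nullcline intercepts: K1/α12 = 598/0.445 = 1340 > K2 = 893; K2/α21 = 893/1.26 = 709 > K1 = 598.
Since both inequalities hold, each species can invade when rare, so the interior equilibrium is stable.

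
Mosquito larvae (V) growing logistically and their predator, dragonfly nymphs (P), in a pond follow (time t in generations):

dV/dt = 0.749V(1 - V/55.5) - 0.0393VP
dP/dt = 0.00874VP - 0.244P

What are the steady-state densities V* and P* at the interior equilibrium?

V* ≈ 27.9, P* ≈ 9.47

From dP/dt = 0 with P > 0: 0.00874V* = 0.244, so V* = 27.9.
Substitute into dV/dt = 0: 0.749(1 - 27.9/55.5) = 0.0393P*.
The bracket is 0.497, giving P* = 0.372/0.0393 = 9.47.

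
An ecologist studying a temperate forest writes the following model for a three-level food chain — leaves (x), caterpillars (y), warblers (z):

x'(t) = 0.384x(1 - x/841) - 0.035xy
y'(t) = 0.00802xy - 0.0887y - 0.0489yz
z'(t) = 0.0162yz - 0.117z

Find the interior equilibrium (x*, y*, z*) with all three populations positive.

x* ≈ 287, y* ≈ 7.22, z* ≈ 45.3

From dz/dt = 0: 0.0162y* = 0.117, so y* = 7.22.
From dx/dt = 0: 0.384(1 - x*/841) = 0.035·7.22, giving x* = 841·(1 - 0.658) = 287.
From dy/dt = 0: 0.00802·287 - 0.0887 = 0.0489z*, so z* = 2.22/0.0489 = 45.3.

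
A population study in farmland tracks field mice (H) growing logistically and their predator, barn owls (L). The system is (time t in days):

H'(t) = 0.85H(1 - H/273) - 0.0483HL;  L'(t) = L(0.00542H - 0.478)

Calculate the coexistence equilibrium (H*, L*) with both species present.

H* ≈ 88.2, L* ≈ 11.9

From dL/dt = 0 with L > 0: 0.00542H* = 0.478, so H* = 88.2.
Substitute into dH/dt = 0: 0.85(1 - 88.2/273) = 0.0483L*.
The bracket is 0.677, giving L* = 0.575/0.0483 = 11.9.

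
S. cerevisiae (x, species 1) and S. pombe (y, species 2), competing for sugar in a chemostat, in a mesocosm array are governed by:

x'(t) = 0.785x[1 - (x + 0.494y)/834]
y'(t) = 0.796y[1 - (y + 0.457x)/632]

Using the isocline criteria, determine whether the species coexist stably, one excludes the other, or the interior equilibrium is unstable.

stable coexistence

Compare the nullcline intercepts: K1/α12 = 834/0.494 = 1690 > K2 = 632; K2/α21 = 632/0.457 = 1380 > K1 = 834.
Since both inequalities hold, each species can invade when rare, so the interior equilibrium is stable.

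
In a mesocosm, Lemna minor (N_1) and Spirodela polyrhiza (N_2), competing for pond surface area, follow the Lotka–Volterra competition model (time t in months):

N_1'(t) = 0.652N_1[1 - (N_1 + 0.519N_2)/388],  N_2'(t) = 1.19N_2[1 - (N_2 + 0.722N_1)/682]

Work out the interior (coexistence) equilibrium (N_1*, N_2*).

N_1* ≈ 54.4, N_2* ≈ 643

Setting both brackets to zero gives the nullclines N_1 + 0.519N_2 = 388 and 0.722N_1 + N_2 = 682.
Substituting N_2 = 682 - 0.722N_1 into the first: N_1(1 - 0.519·0.722) = 388 - 0.519·682.
So N_1* = 34/0.625 = 54.4, and then N_2* = 682 - 0.722·54.4 = 643.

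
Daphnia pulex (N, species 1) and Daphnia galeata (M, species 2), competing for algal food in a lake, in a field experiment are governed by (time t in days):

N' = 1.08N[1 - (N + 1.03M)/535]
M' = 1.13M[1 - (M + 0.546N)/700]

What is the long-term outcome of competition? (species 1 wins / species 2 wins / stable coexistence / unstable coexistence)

Compare the nullcline intercepts: K1/α12 = 535/1.03 = 519 < K2 = 700; K2/α21 = 700/0.546 = 1280 > K1 = 535.
Since the inequalities point opposite ways, species 2 can invade but species 1 cannot.

species 2 excludes species 1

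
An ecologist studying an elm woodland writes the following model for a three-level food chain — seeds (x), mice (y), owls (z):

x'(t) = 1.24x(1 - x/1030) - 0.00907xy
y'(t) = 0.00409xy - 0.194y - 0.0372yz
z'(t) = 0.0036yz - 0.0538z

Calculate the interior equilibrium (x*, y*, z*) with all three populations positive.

From dz/dt = 0: 0.0036y* = 0.0538, so y* = 14.9.
From dx/dt = 0: 1.24(1 - x*/1030) = 0.00907·14.9, giving x* = 1030·(1 - 0.109) = 917.
From dy/dt = 0: 0.00409·917 - 0.194 = 0.0372z*, so z* = 3.56/0.0372 = 95.7.

x* ≈ 917, y* ≈ 14.9, z* ≈ 95.7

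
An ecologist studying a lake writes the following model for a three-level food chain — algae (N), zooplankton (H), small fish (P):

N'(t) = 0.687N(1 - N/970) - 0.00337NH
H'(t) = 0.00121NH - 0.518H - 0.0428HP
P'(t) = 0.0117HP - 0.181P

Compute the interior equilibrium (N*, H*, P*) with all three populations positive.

From dP/dt = 0: 0.0117H* = 0.181, so H* = 15.5.
From dN/dt = 0: 0.687(1 - N*/970) = 0.00337·15.5, giving N* = 970·(1 - 0.0759) = 896.
From dH/dt = 0: 0.00121·896 - 0.518 = 0.0428P*, so P* = 0.567/0.0428 = 13.2.

N* ≈ 896, H* ≈ 15.5, P* ≈ 13.2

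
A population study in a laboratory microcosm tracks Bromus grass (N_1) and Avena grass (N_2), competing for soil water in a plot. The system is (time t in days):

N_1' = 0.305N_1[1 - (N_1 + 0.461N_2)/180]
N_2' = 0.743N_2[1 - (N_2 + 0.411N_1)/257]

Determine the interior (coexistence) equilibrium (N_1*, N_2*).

N_1* ≈ 75.9, N_2* ≈ 226

Setting both brackets to zero gives the nullclines N_1 + 0.461N_2 = 180 and 0.411N_1 + N_2 = 257.
Substituting N_2 = 257 - 0.411N_1 into the first: N_1(1 - 0.461·0.411) = 180 - 0.461·257.
So N_1* = 61.5/0.811 = 75.9, and then N_2* = 257 - 0.411·75.9 = 226.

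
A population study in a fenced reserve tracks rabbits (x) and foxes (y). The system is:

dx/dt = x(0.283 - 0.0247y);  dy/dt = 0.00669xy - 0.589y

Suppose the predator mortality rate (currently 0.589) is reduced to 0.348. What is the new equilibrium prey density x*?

x* ≈ 52

At the interior fixed point, setting dy/dt = 0 with y > 0 fixes x* = (predator death rate)/(xy coefficient) — independent of the other coefficients.
With the change, x* = 0.348/0.00669 = 52; it falls from 88.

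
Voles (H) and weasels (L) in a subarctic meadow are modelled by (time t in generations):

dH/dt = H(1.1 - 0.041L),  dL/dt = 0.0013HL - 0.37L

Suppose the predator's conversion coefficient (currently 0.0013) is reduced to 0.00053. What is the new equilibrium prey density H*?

H* ≈ 698

At the interior fixed point, setting dL/dt = 0 with L > 0 fixes H* = (predator death rate)/(HL coefficient) — independent of the other coefficients.
With the change, H* = 0.37/0.00053 = 698; it rises from 285.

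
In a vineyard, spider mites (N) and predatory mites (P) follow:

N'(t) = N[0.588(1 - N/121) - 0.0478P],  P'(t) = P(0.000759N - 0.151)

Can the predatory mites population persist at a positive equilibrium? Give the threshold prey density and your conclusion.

The predator equation gives dP/dt > 0 only when N > 0.151/0.000759 = 199.
Without the predator, N → K = 121. Since 121 < 199, the predator cannot invade.

Threshold N = 199; K < 199, so no, the predator goes extinct.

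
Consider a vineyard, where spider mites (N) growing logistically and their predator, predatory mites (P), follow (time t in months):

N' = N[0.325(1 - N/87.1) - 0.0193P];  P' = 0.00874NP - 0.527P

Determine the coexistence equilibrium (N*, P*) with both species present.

N* ≈ 60.3, P* ≈ 5.18

From dP/dt = 0 with P > 0: 0.00874N* = 0.527, so N* = 60.3.
Substitute into dN/dt = 0: 0.325(1 - 60.3/87.1) = 0.0193P*.
The bracket is 0.308, giving P* = 0.1/0.0193 = 5.18.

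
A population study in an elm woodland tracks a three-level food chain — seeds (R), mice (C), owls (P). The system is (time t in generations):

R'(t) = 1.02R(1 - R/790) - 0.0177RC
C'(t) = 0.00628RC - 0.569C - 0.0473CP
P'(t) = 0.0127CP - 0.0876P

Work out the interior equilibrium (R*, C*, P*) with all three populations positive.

R* ≈ 695, C* ≈ 6.9, P* ≈ 80.3

From dP/dt = 0: 0.0127C* = 0.0876, so C* = 6.9.
From dR/dt = 0: 1.02(1 - R*/790) = 0.0177·6.9, giving R* = 790·(1 - 0.12) = 695.
From dC/dt = 0: 0.00628·695 - 0.569 = 0.0473P*, so P* = 3.8/0.0473 = 80.3.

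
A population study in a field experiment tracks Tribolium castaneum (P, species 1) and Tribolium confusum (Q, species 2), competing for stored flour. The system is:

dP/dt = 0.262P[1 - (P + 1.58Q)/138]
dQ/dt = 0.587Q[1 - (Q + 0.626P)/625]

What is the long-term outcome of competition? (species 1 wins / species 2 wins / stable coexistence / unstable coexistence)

species 2 excludes species 1

Compare the nullcline intercepts: K1/α12 = 138/1.58 = 87.3 < K2 = 625; K2/α21 = 625/0.626 = 998 > K1 = 138.
Since the inequalities point opposite ways, species 2 can invade but species 1 cannot.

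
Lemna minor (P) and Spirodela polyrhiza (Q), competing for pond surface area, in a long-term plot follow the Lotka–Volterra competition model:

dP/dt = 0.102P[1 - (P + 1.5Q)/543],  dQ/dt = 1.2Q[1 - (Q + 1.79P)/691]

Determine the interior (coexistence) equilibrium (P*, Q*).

Setting both brackets to zero gives the nullclines P + 1.5Q = 543 and 1.79P + Q = 691.
Substituting Q = 691 - 1.79P into the first: P(1 - 1.5·1.79) = 543 - 1.5·691.
So P* = -494/-1.69 = 293, and then Q* = 691 - 1.79·293 = 167.

P* ≈ 293, Q* ≈ 167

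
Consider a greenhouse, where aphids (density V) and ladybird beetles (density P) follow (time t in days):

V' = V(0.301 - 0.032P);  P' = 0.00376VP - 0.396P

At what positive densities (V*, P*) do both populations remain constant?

V* ≈ 105, P* ≈ 9.41

Set dP/dt = 0 with P > 0: 0.00376V - 0.396 = 0, so V* = 0.396/0.00376 = 105.
Set dV/dt = 0 with V > 0: 0.301 - 0.032P = 0, so P* = 0.301/0.032 = 9.41.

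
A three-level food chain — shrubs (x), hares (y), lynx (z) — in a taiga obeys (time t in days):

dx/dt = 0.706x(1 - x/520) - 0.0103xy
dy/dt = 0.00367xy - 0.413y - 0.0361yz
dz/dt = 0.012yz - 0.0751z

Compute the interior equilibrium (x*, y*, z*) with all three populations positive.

x* ≈ 473, y* ≈ 6.26, z* ≈ 36.6

From dz/dt = 0: 0.012y* = 0.0751, so y* = 6.26.
From dx/dt = 0: 0.706(1 - x*/520) = 0.0103·6.26, giving x* = 520·(1 - 0.0913) = 473.
From dy/dt = 0: 0.00367·473 - 0.413 = 0.0361z*, so z* = 1.32/0.0361 = 36.6.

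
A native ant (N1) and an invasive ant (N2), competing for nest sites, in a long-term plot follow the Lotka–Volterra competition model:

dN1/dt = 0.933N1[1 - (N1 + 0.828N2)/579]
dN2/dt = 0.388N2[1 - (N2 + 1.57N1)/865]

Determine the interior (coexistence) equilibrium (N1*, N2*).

N1* ≈ 457, N2* ≈ 147

Setting both brackets to zero gives the nullclines N1 + 0.828N2 = 579 and 1.57N1 + N2 = 865.
Substituting N2 = 865 - 1.57N1 into the first: N1(1 - 0.828·1.57) = 579 - 0.828·865.
So N1* = -137/-0.3 = 457, and then N2* = 865 - 1.57·457 = 147.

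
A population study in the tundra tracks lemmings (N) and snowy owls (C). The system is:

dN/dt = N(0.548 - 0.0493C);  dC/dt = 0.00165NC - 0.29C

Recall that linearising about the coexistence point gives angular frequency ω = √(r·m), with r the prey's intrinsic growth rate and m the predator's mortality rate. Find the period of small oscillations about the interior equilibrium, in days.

Here r = 0.548 and m = 0.29, so r·m = 0.159.
ω = √0.159 = 0.399 per day, hence T = 2π/ω ≈ 15.8 days.

T ≈ 15.8 days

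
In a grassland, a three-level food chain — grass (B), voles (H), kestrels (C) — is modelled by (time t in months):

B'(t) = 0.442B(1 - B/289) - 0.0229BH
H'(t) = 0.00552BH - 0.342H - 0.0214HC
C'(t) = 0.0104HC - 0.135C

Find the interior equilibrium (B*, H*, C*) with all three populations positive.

B* ≈ 94.6, H* ≈ 13, C* ≈ 8.43

From dC/dt = 0: 0.0104H* = 0.135, so H* = 13.
From dB/dt = 0: 0.442(1 - B*/289) = 0.0229·13, giving B* = 289·(1 - 0.673) = 94.6.
From dH/dt = 0: 0.00552·94.6 - 0.342 = 0.0214C*, so C* = 0.18/0.0214 = 8.43.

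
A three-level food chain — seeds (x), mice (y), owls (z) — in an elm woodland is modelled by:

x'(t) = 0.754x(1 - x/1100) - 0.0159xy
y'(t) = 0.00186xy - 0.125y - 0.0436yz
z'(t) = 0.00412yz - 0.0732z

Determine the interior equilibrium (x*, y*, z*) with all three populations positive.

From dz/dt = 0: 0.00412y* = 0.0732, so y* = 17.8.
From dx/dt = 0: 0.754(1 - x*/1100) = 0.0159·17.8, giving x* = 1100·(1 - 0.375) = 688.
From dy/dt = 0: 0.00186·688 - 0.125 = 0.0436z*, so z* = 1.15/0.0436 = 26.5.

x* ≈ 688, y* ≈ 17.8, z* ≈ 26.5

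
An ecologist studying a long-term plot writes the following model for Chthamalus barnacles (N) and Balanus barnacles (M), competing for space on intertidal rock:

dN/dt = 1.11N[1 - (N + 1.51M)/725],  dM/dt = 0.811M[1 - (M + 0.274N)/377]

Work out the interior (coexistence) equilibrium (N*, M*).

N* ≈ 266, M* ≈ 304

Setting both brackets to zero gives the nullclines N + 1.51M = 725 and 0.274N + M = 377.
Substituting M = 377 - 0.274N into the first: N(1 - 1.51·0.274) = 725 - 1.51·377.
So N* = 156/0.586 = 266, and then M* = 377 - 0.274·266 = 304.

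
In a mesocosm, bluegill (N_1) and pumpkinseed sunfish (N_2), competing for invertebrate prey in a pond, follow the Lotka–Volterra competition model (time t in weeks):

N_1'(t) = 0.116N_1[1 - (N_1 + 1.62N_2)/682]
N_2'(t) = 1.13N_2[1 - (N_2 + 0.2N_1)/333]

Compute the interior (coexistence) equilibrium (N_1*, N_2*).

N_1* ≈ 211, N_2* ≈ 291

Setting both brackets to zero gives the nullclines N_1 + 1.62N_2 = 682 and 0.2N_1 + N_2 = 333.
Substituting N_2 = 333 - 0.2N_1 into the first: N_1(1 - 1.62·0.2) = 682 - 1.62·333.
So N_1* = 143/0.676 = 211, and then N_2* = 333 - 0.2·211 = 291.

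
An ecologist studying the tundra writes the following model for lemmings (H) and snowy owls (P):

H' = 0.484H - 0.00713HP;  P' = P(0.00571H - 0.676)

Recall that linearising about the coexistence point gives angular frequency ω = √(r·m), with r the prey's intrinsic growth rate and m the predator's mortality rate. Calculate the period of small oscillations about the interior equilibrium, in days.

T ≈ 11 days

Here r = 0.484 and m = 0.676, so r·m = 0.327.
ω = √0.327 = 0.572 per day, hence T = 2π/ω ≈ 11 days.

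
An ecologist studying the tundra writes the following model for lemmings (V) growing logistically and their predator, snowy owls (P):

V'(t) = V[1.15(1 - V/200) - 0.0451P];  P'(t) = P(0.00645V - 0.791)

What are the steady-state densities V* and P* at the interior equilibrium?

From dP/dt = 0 with P > 0: 0.00645V* = 0.791, so V* = 123.
Substitute into dV/dt = 0: 1.15(1 - 123/200) = 0.0451P*.
The bracket is 0.387, giving P* = 0.445/0.0451 = 9.86.

V* ≈ 123, P* ≈ 9.86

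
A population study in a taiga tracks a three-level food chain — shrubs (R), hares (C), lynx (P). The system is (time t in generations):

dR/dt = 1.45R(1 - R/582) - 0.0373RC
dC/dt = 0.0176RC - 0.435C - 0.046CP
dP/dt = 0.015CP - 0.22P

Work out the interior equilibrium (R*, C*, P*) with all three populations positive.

From dP/dt = 0: 0.015C* = 0.22, so C* = 14.7.
From dR/dt = 0: 1.45(1 - R*/582) = 0.0373·14.7, giving R* = 582·(1 - 0.377) = 362.
From dC/dt = 0: 0.0176·362 - 0.435 = 0.046P*, so P* = 5.94/0.046 = 129.

R* ≈ 362, C* ≈ 14.7, P* ≈ 129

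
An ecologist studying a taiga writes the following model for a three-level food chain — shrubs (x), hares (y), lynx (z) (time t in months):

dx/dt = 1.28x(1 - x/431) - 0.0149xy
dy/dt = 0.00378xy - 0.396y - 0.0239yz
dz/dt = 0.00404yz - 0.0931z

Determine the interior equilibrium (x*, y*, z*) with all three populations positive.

From dz/dt = 0: 0.00404y* = 0.0931, so y* = 23.
From dx/dt = 0: 1.28(1 - x*/431) = 0.0149·23, giving x* = 431·(1 - 0.268) = 315.
From dy/dt = 0: 0.00378·315 - 0.396 = 0.0239z*, so z* = 0.796/0.0239 = 33.3.

x* ≈ 315, y* ≈ 23, z* ≈ 33.3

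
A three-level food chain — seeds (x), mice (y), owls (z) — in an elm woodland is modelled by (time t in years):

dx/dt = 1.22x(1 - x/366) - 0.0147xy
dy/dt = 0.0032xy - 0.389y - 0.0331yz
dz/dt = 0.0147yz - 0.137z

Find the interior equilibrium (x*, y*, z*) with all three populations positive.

From dz/dt = 0: 0.0147y* = 0.137, so y* = 9.32.
From dx/dt = 0: 1.22(1 - x*/366) = 0.0147·9.32, giving x* = 366·(1 - 0.112) = 325.
From dy/dt = 0: 0.0032·325 - 0.389 = 0.0331z*, so z* = 0.651/0.0331 = 19.7.

x* ≈ 325, y* ≈ 9.32, z* ≈ 19.7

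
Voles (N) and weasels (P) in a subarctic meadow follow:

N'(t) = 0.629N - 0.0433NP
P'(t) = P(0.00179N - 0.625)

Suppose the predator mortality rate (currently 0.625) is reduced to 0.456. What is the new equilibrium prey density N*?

N* ≈ 255

At the interior fixed point, setting dP/dt = 0 with P > 0 fixes N* = (predator death rate)/(NP coefficient) — independent of the other coefficients.
With the change, N* = 0.456/0.00179 = 255; it falls from 349.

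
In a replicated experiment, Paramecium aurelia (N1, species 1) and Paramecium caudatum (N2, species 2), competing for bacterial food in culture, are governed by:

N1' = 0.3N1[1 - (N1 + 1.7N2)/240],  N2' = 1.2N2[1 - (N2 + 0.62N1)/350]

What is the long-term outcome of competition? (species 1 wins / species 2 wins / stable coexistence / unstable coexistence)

Compare the nullcline intercepts: K1/α12 = 240/1.7 = 141 < K2 = 350; K2/α21 = 350/0.62 = 565 > K1 = 240.
Since the inequalities point opposite ways, species 2 can invade but species 1 cannot.

species 2 excludes species 1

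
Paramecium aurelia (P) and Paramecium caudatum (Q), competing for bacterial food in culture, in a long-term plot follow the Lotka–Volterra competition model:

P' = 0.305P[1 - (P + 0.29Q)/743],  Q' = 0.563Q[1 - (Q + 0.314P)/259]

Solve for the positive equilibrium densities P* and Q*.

P* ≈ 735, Q* ≈ 28.3

Setting both brackets to zero gives the nullclines P + 0.29Q = 743 and 0.314P + Q = 259.
Substituting Q = 259 - 0.314P into the first: P(1 - 0.29·0.314) = 743 - 0.29·259.
So P* = 668/0.909 = 735, and then Q* = 259 - 0.314·735 = 28.3.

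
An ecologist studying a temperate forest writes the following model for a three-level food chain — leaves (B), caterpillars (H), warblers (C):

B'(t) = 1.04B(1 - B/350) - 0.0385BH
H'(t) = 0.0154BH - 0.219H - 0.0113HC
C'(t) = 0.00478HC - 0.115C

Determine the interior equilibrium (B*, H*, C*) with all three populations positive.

B* ≈ 38.3, H* ≈ 24.1, C* ≈ 32.8

From dC/dt = 0: 0.00478H* = 0.115, so H* = 24.1.
From dB/dt = 0: 1.04(1 - B*/350) = 0.0385·24.1, giving B* = 350·(1 - 0.891) = 38.3.
From dH/dt = 0: 0.0154·38.3 - 0.219 = 0.0113C*, so C* = 0.371/0.0113 = 32.8.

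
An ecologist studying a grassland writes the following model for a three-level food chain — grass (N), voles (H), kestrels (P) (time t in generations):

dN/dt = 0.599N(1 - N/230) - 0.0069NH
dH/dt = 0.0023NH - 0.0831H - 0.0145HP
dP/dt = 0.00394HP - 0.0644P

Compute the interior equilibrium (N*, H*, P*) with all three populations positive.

From dP/dt = 0: 0.00394H* = 0.0644, so H* = 16.3.
From dN/dt = 0: 0.599(1 - N*/230) = 0.0069·16.3, giving N* = 230·(1 - 0.188) = 187.
From dH/dt = 0: 0.0023·187 - 0.0831 = 0.0145P*, so P* = 0.346/0.0145 = 23.9.

N* ≈ 187, H* ≈ 16.3, P* ≈ 23.9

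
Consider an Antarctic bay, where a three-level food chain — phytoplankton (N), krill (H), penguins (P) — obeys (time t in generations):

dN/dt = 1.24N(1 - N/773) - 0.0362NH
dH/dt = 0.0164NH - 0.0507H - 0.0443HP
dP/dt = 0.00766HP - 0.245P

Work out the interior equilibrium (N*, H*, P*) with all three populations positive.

From dP/dt = 0: 0.00766H* = 0.245, so H* = 32.
From dN/dt = 0: 1.24(1 - N*/773) = 0.0362·32, giving N* = 773·(1 - 0.934) = 51.2.
From dH/dt = 0: 0.0164·51.2 - 0.0507 = 0.0443P*, so P* = 0.789/0.0443 = 17.8.

N* ≈ 51.2, H* ≈ 32, P* ≈ 17.8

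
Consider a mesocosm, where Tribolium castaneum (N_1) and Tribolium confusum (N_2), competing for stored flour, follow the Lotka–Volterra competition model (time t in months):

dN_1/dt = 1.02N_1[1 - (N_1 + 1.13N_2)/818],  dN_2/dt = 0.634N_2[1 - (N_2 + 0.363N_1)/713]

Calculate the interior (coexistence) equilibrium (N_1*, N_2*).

N_1* ≈ 20.9, N_2* ≈ 705

Setting both brackets to zero gives the nullclines N_1 + 1.13N_2 = 818 and 0.363N_1 + N_2 = 713.
Substituting N_2 = 713 - 0.363N_1 into the first: N_1(1 - 1.13·0.363) = 818 - 1.13·713.
So N_1* = 12.3/0.59 = 20.9, and then N_2* = 713 - 0.363·20.9 = 705.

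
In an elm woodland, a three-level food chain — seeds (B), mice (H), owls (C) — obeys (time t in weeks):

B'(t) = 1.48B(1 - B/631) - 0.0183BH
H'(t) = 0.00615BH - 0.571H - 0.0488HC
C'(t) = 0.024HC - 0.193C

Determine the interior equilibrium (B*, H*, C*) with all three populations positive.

From dC/dt = 0: 0.024H* = 0.193, so H* = 8.04.
From dB/dt = 0: 1.48(1 - B*/631) = 0.0183·8.04, giving B* = 631·(1 - 0.0994) = 568.
From dH/dt = 0: 0.00615·568 - 0.571 = 0.0488C*, so C* = 2.92/0.0488 = 59.9.

B* ≈ 568, H* ≈ 8.04, C* ≈ 59.9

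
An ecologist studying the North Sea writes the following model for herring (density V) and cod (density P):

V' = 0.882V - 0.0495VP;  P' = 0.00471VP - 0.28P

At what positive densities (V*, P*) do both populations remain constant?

V* ≈ 59.4, P* ≈ 17.8

Set dP/dt = 0 with P > 0: 0.00471V - 0.28 = 0, so V* = 0.28/0.00471 = 59.4.
Set dV/dt = 0 with V > 0: 0.882 - 0.0495P = 0, so P* = 0.882/0.0495 = 17.8.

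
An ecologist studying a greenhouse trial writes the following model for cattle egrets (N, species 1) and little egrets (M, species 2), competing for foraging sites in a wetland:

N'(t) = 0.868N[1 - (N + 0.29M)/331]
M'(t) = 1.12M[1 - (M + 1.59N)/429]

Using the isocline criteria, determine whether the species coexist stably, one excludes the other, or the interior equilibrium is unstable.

Compare the nullcline intercepts: K1/α12 = 331/0.29 = 1140 > K2 = 429; K2/α21 = 429/1.59 = 270 < K1 = 331.
Since the inequalities point opposite ways, species 1 can invade but species 2 cannot.

species 1 excludes species 2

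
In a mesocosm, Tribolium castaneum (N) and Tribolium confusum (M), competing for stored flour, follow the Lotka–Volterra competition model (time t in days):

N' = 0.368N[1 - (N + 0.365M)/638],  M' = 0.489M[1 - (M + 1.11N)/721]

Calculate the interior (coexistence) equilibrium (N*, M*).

Setting both brackets to zero gives the nullclines N + 0.365M = 638 and 1.11N + M = 721.
Substituting M = 721 - 1.11N into the first: N(1 - 0.365·1.11) = 638 - 0.365·721.
So N* = 375/0.595 = 630, and then M* = 721 - 1.11·630 = 21.6.

N* ≈ 630, M* ≈ 21.6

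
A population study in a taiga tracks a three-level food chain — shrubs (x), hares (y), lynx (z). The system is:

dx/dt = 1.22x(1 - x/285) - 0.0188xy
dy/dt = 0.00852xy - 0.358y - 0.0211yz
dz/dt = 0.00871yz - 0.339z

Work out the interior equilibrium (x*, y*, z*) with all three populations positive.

From dz/dt = 0: 0.00871y* = 0.339, so y* = 38.9.
From dx/dt = 0: 1.22(1 - x*/285) = 0.0188·38.9, giving x* = 285·(1 - 0.6) = 114.
From dy/dt = 0: 0.00852·114 - 0.358 = 0.0211z*, so z* = 0.614/0.0211 = 29.1.

x* ≈ 114, y* ≈ 38.9, z* ≈ 29.1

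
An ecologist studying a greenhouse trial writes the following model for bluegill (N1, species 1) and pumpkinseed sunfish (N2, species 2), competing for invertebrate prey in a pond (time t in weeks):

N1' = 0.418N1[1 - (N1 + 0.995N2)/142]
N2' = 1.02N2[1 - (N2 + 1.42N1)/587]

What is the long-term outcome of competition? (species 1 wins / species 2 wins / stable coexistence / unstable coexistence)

species 2 excludes species 1

Compare the nullcline intercepts: K1/α12 = 142/0.995 = 143 < K2 = 587; K2/α21 = 587/1.42 = 413 > K1 = 142.
Since the inequalities point opposite ways, species 2 can invade but species 1 cannot.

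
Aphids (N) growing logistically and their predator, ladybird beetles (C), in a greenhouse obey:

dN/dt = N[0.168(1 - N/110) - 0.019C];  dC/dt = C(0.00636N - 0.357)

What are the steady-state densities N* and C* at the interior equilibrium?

N* ≈ 56.1, C* ≈ 4.33

From dC/dt = 0 with C > 0: 0.00636N* = 0.357, so N* = 56.1.
Substitute into dN/dt = 0: 0.168(1 - 56.1/110) = 0.019C*.
The bracket is 0.49, giving C* = 0.0823/0.019 = 4.33.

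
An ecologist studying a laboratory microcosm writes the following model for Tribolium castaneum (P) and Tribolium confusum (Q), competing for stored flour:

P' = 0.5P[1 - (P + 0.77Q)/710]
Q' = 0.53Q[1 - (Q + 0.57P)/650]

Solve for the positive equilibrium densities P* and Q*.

Setting both brackets to zero gives the nullclines P + 0.77Q = 710 and 0.57P + Q = 650.
Substituting Q = 650 - 0.57P into the first: P(1 - 0.77·0.57) = 710 - 0.77·650.
So P* = 210/0.561 = 373, and then Q* = 650 - 0.57·373 = 437.

P* ≈ 373, Q* ≈ 437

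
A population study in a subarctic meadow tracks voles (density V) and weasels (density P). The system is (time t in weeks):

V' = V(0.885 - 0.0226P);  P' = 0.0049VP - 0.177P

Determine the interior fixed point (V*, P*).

Set dP/dt = 0 with P > 0: 0.0049V - 0.177 = 0, so V* = 0.177/0.0049 = 36.1.
Set dV/dt = 0 with V > 0: 0.885 - 0.0226P = 0, so P* = 0.885/0.0226 = 39.2.

V* ≈ 36.1, P* ≈ 39.2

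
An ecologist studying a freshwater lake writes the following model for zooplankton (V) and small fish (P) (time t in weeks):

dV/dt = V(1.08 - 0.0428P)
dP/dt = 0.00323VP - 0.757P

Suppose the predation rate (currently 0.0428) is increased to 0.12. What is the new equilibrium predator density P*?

P* ≈ 9

At the interior fixed point, setting dV/dt = 0 with V > 0 fixes P* = (prey growth rate)/(VP coefficient) — independent of the other coefficients.
With the change, P* = 1.08/0.12 = 9; it falls from 25.2.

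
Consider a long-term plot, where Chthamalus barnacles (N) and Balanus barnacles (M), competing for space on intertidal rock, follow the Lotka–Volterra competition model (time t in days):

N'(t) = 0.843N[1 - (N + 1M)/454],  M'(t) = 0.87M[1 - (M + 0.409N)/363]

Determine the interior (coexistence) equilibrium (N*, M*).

Setting both brackets to zero gives the nullclines N + 1M = 454 and 0.409N + M = 363.
Substituting M = 363 - 0.409N into the first: N(1 - 1·0.409) = 454 - 1·363.
So N* = 91/0.591 = 154, and then M* = 363 - 0.409·154 = 300.

N* ≈ 154, M* ≈ 300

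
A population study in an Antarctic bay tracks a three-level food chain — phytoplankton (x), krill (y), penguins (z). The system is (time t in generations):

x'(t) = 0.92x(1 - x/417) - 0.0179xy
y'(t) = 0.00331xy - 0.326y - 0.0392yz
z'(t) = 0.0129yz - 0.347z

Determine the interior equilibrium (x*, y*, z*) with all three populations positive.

x* ≈ 199, y* ≈ 26.9, z* ≈ 8.47

From dz/dt = 0: 0.0129y* = 0.347, so y* = 26.9.
From dx/dt = 0: 0.92(1 - x*/417) = 0.0179·26.9, giving x* = 417·(1 - 0.523) = 199.
From dy/dt = 0: 0.00331·199 - 0.326 = 0.0392z*, so z* = 0.332/0.0392 = 8.47.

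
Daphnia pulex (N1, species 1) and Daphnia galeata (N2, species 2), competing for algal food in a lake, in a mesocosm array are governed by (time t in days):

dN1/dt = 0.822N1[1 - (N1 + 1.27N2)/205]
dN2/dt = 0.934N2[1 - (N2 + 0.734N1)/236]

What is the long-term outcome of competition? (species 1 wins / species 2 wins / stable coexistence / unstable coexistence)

species 2 excludes species 1

Compare the nullcline intercepts: K1/α12 = 205/1.27 = 161 < K2 = 236; K2/α21 = 236/0.734 = 322 > K1 = 205.
Since the inequalities point opposite ways, species 2 can invade but species 1 cannot.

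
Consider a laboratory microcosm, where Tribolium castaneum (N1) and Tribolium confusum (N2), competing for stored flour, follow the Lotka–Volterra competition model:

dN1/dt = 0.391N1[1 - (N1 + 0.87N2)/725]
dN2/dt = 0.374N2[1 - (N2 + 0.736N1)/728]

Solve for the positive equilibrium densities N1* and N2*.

N1* ≈ 255, N2* ≈ 540

Setting both brackets to zero gives the nullclines N1 + 0.87N2 = 725 and 0.736N1 + N2 = 728.
Substituting N2 = 728 - 0.736N1 into the first: N1(1 - 0.87·0.736) = 725 - 0.87·728.
So N1* = 91.6/0.36 = 255, and then N2* = 728 - 0.736·255 = 540.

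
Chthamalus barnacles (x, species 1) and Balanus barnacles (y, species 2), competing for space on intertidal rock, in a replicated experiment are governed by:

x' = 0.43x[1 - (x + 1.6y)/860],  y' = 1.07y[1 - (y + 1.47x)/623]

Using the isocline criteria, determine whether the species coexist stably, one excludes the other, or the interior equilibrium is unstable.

unstable coexistence (outcome depends on initial conditions)

Compare the nullcline intercepts: K1/α12 = 860/1.6 = 538 < K2 = 623; K2/α21 = 623/1.47 = 424 < K1 = 860.
Since both are reversed, neither can invade when rare; the interior point is a saddle.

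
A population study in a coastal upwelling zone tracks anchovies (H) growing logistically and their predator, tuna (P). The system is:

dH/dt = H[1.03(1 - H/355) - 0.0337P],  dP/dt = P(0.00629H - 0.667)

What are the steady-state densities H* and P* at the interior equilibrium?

From dP/dt = 0 with P > 0: 0.00629H* = 0.667, so H* = 106.
Substitute into dH/dt = 0: 1.03(1 - 106/355) = 0.0337P*.
The bracket is 0.701, giving P* = 0.722/0.0337 = 21.4.

H* ≈ 106, P* ≈ 21.4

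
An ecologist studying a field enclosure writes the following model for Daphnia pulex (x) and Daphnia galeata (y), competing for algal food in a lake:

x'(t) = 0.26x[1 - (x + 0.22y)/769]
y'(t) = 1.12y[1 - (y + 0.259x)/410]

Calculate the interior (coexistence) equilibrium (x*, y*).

Setting both brackets to zero gives the nullclines x + 0.22y = 769 and 0.259x + y = 410.
Substituting y = 410 - 0.259x into the first: x(1 - 0.22·0.259) = 769 - 0.22·410.
So x* = 679/0.943 = 720, and then y* = 410 - 0.259·720 = 224.

x* ≈ 720, y* ≈ 224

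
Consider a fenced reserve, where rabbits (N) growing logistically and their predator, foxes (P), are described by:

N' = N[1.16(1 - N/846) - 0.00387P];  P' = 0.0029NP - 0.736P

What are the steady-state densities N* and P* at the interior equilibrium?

N* ≈ 254, P* ≈ 210

From dP/dt = 0 with P > 0: 0.0029N* = 0.736, so N* = 254.
Substitute into dN/dt = 0: 1.16(1 - 254/846) = 0.00387P*.
The bracket is 0.7, giving P* = 0.812/0.00387 = 210.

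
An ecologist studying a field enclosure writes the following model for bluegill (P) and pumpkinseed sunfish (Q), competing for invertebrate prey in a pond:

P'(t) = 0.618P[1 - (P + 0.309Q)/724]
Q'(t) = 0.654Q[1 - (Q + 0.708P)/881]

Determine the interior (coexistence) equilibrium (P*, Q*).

P* ≈ 578, Q* ≈ 472

Setting both brackets to zero gives the nullclines P + 0.309Q = 724 and 0.708P + Q = 881.
Substituting Q = 881 - 0.708P into the first: P(1 - 0.309·0.708) = 724 - 0.309·881.
So P* = 452/0.781 = 578, and then Q* = 881 - 0.708·578 = 472.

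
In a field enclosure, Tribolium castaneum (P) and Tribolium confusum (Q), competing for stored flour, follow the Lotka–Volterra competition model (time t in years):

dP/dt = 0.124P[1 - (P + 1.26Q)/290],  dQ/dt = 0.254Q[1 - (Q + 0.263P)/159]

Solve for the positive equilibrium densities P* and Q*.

P* ≈ 134, Q* ≈ 124

Setting both brackets to zero gives the nullclines P + 1.26Q = 290 and 0.263P + Q = 159.
Substituting Q = 159 - 0.263P into the first: P(1 - 1.26·0.263) = 290 - 1.26·159.
So P* = 89.7/0.669 = 134, and then Q* = 159 - 0.263·134 = 124.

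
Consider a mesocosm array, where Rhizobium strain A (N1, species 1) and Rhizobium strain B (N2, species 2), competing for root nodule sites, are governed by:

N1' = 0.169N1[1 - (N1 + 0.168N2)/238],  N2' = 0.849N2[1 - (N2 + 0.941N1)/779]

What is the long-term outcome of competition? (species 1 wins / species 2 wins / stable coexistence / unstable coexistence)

Compare the nullcline intercepts: K1/α12 = 238/0.168 = 1420 > K2 = 779; K2/α21 = 779/0.941 = 828 > K1 = 238.
Since both inequalities hold, each species can invade when rare, so the interior equilibrium is stable.

stable coexistence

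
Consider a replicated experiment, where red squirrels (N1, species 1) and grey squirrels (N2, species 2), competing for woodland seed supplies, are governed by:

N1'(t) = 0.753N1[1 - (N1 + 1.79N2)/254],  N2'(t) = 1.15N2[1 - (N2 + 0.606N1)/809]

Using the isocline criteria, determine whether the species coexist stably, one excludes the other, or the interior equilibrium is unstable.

species 2 excludes species 1

Compare the nullcline intercepts: K1/α12 = 254/1.79 = 142 < K2 = 809; K2/α21 = 809/0.606 = 1330 > K1 = 254.
Since the inequalities point opposite ways, species 2 can invade but species 1 cannot.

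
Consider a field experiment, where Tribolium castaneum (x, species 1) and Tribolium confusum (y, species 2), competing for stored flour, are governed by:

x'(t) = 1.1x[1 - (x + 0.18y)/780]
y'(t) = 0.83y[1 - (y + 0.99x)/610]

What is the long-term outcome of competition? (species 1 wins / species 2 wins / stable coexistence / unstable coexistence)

Compare the nullcline intercepts: K1/α12 = 780/0.18 = 4330 > K2 = 610; K2/α21 = 610/0.99 = 616 < K1 = 780.
Since the inequalities point opposite ways, species 1 can invade but species 2 cannot.

species 1 excludes species 2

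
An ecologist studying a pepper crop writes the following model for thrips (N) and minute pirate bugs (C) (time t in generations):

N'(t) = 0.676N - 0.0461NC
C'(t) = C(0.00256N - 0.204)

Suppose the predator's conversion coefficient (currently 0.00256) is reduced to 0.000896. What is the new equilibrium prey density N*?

N* ≈ 228

At the interior fixed point, setting dC/dt = 0 with C > 0 fixes N* = (predator death rate)/(NC coefficient) — independent of the other coefficients.
With the change, N* = 0.204/0.000896 = 228; it rises from 79.7.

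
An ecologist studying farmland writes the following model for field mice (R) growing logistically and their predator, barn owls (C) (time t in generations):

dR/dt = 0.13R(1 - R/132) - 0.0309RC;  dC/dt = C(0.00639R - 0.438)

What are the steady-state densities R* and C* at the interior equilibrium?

R* ≈ 68.5, C* ≈ 2.02

From dC/dt = 0 with C > 0: 0.00639R* = 0.438, so R* = 68.5.
Substitute into dR/dt = 0: 0.13(1 - 68.5/132) = 0.0309C*.
The bracket is 0.481, giving C* = 0.0625/0.0309 = 2.02.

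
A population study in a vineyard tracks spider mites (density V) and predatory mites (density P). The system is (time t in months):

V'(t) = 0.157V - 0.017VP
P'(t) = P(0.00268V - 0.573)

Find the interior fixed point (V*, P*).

Set dP/dt = 0 with P > 0: 0.00268V - 0.573 = 0, so V* = 0.573/0.00268 = 214.
Set dV/dt = 0 with V > 0: 0.157 - 0.017P = 0, so P* = 0.157/0.017 = 9.24.

V* ≈ 214, P* ≈ 9.24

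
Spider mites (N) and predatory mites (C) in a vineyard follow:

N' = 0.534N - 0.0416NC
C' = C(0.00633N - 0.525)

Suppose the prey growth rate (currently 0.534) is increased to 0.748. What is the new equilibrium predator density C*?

C* ≈ 18

At the interior fixed point, setting dN/dt = 0 with N > 0 fixes C* = (prey growth rate)/(NC coefficient) — independent of the other coefficients.
With the change, C* = 0.748/0.0416 = 18; it rises from 12.8.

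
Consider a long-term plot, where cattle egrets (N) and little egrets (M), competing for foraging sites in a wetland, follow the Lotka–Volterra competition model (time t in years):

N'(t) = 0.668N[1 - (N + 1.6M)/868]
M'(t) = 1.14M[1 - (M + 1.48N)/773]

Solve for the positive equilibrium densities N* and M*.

N* ≈ 270, M* ≈ 374

Setting both brackets to zero gives the nullclines N + 1.6M = 868 and 1.48N + M = 773.
Substituting M = 773 - 1.48N into the first: N(1 - 1.6·1.48) = 868 - 1.6·773.
So N* = -369/-1.37 = 270, and then M* = 773 - 1.48·270 = 374.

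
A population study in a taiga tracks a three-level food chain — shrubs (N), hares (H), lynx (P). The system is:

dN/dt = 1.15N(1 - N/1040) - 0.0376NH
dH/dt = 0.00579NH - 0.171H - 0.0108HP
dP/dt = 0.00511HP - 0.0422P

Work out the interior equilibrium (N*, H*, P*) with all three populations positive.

N* ≈ 759, H* ≈ 8.26, P* ≈ 391

From dP/dt = 0: 0.00511H* = 0.0422, so H* = 8.26.
From dN/dt = 0: 1.15(1 - N*/1040) = 0.0376·8.26, giving N* = 1040·(1 - 0.27) = 759.
From dH/dt = 0: 0.00579·759 - 0.171 = 0.0108P*, so P* = 4.22/0.0108 = 391.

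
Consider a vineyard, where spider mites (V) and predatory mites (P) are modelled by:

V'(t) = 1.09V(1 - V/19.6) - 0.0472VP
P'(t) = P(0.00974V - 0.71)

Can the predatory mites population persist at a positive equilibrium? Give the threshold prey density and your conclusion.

Threshold V = 72.9; K < 72.9, so no, the predator goes extinct.

The predator equation gives dP/dt > 0 only when V > 0.71/0.00974 = 72.9.
Without the predator, V → K = 19.6. Since 19.6 < 72.9, the predator cannot invade.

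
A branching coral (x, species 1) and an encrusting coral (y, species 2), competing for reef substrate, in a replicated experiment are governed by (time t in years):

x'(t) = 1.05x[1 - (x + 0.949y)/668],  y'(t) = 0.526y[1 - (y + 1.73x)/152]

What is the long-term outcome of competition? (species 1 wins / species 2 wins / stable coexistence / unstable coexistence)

species 1 excludes species 2

Compare the nullcline intercepts: K1/α12 = 668/0.949 = 704 > K2 = 152; K2/α21 = 152/1.73 = 87.9 < K1 = 668.
Since the inequalities point opposite ways, species 1 can invade but species 2 cannot.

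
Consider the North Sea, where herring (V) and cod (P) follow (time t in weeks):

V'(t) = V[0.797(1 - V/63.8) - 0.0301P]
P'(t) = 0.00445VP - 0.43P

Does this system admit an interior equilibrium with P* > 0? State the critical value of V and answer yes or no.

The predator equation gives dP/dt > 0 only when V > 0.43/0.00445 = 96.6.
Without the predator, V → K = 63.8. Since 63.8 < 96.6, the predator cannot invade.

Threshold V = 96.6; K < 96.6, so no, the predator goes extinct.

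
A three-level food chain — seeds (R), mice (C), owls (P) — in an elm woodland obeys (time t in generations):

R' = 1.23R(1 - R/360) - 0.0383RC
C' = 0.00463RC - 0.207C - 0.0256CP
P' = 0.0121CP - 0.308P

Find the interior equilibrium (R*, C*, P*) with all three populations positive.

R* ≈ 74.7, C* ≈ 25.5, P* ≈ 5.42

From dP/dt = 0: 0.0121C* = 0.308, so C* = 25.5.
From dR/dt = 0: 1.23(1 - R*/360) = 0.0383·25.5, giving R* = 360·(1 - 0.793) = 74.7.
From dC/dt = 0: 0.00463·74.7 - 0.207 = 0.0256P*, so P* = 0.139/0.0256 = 5.42.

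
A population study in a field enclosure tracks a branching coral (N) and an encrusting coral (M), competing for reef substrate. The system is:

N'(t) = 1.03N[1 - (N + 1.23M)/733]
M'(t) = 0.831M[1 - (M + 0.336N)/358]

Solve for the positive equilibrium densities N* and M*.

Setting both brackets to zero gives the nullclines N + 1.23M = 733 and 0.336N + M = 358.
Substituting M = 358 - 0.336N into the first: N(1 - 1.23·0.336) = 733 - 1.23·358.
So N* = 293/0.587 = 499, and then M* = 358 - 0.336·499 = 190.

N* ≈ 499, M* ≈ 190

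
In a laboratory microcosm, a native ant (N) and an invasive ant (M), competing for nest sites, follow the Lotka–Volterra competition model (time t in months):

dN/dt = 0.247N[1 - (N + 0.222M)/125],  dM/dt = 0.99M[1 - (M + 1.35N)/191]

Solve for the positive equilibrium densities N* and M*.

N* ≈ 118, M* ≈ 31.8

Setting both brackets to zero gives the nullclines N + 0.222M = 125 and 1.35N + M = 191.
Substituting M = 191 - 1.35N into the first: N(1 - 0.222·1.35) = 125 - 0.222·191.
So N* = 82.6/0.7 = 118, and then M* = 191 - 1.35·118 = 31.8.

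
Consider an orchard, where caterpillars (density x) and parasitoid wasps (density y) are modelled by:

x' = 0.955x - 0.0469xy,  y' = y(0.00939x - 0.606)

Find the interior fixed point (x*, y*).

Set dy/dt = 0 with y > 0: 0.00939x - 0.606 = 0, so x* = 0.606/0.00939 = 64.5.
Set dx/dt = 0 with x > 0: 0.955 - 0.0469y = 0, so y* = 0.955/0.0469 = 20.4.

x* ≈ 64.5, y* ≈ 20.4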